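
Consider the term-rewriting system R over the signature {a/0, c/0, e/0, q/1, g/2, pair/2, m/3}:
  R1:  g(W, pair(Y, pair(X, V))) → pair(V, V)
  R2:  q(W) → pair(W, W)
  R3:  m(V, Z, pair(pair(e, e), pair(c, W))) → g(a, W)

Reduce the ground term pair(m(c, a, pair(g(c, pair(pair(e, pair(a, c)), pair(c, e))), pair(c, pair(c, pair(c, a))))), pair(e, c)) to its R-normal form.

pair(pair(a, a), pair(e, c))

1. pair(m(c, a, pair(g(c, pair(pair(e, pair(a, c)), pair(c, e))), pair(c, pair(c, pair(c, a))))), pair(e, c))  →  pair(m(c, a, pair(pair(e, e), pair(c, pair(c, pair(c, a))))), pair(e, c))   [R1 at 1.3.1]
2. pair(m(c, a, pair(pair(e, e), pair(c, pair(c, pair(c, a))))), pair(e, c))  →  pair(g(a, pair(c, pair(c, a))), pair(e, c))   [R3 at 1]
3. pair(g(a, pair(c, pair(c, a))), pair(e, c))  →  pair(pair(a, a), pair(e, c))   [R1 at 1]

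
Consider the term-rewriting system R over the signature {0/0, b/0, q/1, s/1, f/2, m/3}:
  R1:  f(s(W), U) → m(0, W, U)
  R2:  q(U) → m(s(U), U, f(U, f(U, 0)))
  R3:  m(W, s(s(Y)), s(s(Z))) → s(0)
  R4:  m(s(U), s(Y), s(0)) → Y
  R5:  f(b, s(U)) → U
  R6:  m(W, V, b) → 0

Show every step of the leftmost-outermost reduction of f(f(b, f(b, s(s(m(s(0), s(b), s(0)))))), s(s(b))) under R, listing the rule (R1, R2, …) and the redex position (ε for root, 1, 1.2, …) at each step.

s(b)

1. f(f(b, f(b, s(s(m(s(0), s(b), s(0)))))), s(s(b)))  →  f(f(b, s(m(s(0), s(b), s(0)))), s(s(b)))   [R5 at 1.2]
2. f(f(b, s(m(s(0), s(b), s(0)))), s(s(b)))  →  f(m(s(0), s(b), s(0)), s(s(b)))   [R5 at 1]
3. f(m(s(0), s(b), s(0)), s(s(b)))  →  f(b, s(s(b)))   [R4 at 1]
4. f(b, s(s(b)))  →  s(b)   [R5 at ε]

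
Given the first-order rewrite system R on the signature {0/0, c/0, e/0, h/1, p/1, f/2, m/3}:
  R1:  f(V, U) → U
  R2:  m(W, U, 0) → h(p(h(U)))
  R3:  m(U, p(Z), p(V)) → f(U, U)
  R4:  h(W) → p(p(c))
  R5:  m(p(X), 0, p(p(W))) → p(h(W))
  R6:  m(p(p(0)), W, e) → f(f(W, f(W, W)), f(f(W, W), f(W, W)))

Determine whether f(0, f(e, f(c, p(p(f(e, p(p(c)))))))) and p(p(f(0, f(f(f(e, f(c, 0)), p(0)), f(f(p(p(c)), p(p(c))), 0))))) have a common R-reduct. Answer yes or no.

Reduce t₁ = f(0, f(e, f(c, p(p(f(e, p(p(c)))))))):
1. f(0, f(e, f(c, p(p(f(e, p(p(c))))))))  →  f(e, f(c, p(p(f(e, p(p(c)))))))   [R1 at ε]
2. f(e, f(c, p(p(f(e, p(p(c)))))))  →  f(c, p(p(f(e, p(p(c))))))   [R1 at ε]
3. f(c, p(p(f(e, p(p(c))))))  →  p(p(f(e, p(p(c)))))   [R1 at ε]
4. p(p(f(e, p(p(c)))))  →  p(p(p(p(c))))   [R1 at 1.1]

Reduce t₂ = p(p(f(0, f(f(f(e, f(c, 0)), p(0)), f(f(p(p(c)), p(p(c))), 0))))):
1. p(p(f(0, f(f(f(e, f(c, 0)), p(0)), f(f(p(p(c)), p(p(c))), 0)))))  →  p(p(f(f(f(e, f(c, 0)), p(0)), f(f(p(p(c)), p(p(c))), 0))))   [R1 at 1.1]
2. p(p(f(f(f(e, f(c, 0)), p(0)), f(f(p(p(c)), p(p(c))), 0))))  →  p(p(f(f(p(p(c)), p(p(c))), 0)))   [R1 at 1.1]
3. p(p(f(f(p(p(c)), p(p(c))), 0)))  →  p(p(0))   [R1 at 1.1]

no — NF(t₁) = p(p(p(p(c)))), NF(t₂) = p(p(0))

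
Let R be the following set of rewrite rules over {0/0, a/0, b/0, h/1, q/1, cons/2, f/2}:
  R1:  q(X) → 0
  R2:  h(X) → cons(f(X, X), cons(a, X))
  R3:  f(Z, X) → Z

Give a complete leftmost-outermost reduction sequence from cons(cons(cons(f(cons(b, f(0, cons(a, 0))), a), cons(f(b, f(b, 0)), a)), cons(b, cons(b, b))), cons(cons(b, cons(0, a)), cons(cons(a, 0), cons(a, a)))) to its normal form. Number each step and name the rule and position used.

1. cons(cons(cons(f(cons(b, f(0, cons(a, 0))), a), cons(f(b, f(b, 0)), a)), cons(b, cons(b, b))), cons(cons(b, cons(0, a)), cons(cons(a, 0), cons(a, a))))  →  cons(cons(cons(cons(b, f(0, cons(a, 0))), cons(f(b, f(b, 0)), a)), cons(b, cons(b, b))), cons(cons(b, cons(0, a)), cons(cons(a, 0), cons(a, a))))   [R3 at 1.1.1]
2. cons(cons(cons(cons(b, f(0, cons(a, 0))), cons(f(b, f(b, 0)), a)), cons(b, cons(b, b))), cons(cons(b, cons(0, a)), cons(cons(a, 0), cons(a, a))))  →  cons(cons(cons(cons(b, 0), cons(f(b, f(b, 0)), a)), cons(b, cons(b, b))), cons(cons(b, cons(0, a)), cons(cons(a, 0), cons(a, a))))   [R3 at 1.1.1.2]
3. cons(cons(cons(cons(b, 0), cons(f(b, f(b, 0)), a)), cons(b, cons(b, b))), cons(cons(b, cons(0, a)), cons(cons(a, 0), cons(a, a))))  →  cons(cons(cons(cons(b, 0), cons(b, a)), cons(b, cons(b, b))), cons(cons(b, cons(0, a)), cons(cons(a, 0), cons(a, a))))   [R3 at 1.1.2.1]

cons(cons(cons(cons(b, 0), cons(b, a)), cons(b, cons(b, b))), cons(cons(b, cons(0, a)), cons(cons(a, 0), cons(a, a))))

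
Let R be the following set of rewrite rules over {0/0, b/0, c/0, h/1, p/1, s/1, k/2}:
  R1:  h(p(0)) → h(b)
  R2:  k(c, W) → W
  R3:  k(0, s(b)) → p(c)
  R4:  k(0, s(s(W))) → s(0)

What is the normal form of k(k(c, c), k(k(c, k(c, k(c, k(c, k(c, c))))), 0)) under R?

0

1. k(k(c, c), k(k(c, k(c, k(c, k(c, k(c, c))))), 0))  →  k(c, k(k(c, k(c, k(c, k(c, k(c, c))))), 0))   [R2 at 1]
2. k(c, k(k(c, k(c, k(c, k(c, k(c, c))))), 0))  →  k(k(c, k(c, k(c, k(c, k(c, c))))), 0)   [R2 at ε]
3. k(k(c, k(c, k(c, k(c, k(c, c))))), 0)  →  k(k(c, k(c, k(c, k(c, c)))), 0)   [R2 at 1]
4. k(k(c, k(c, k(c, k(c, c)))), 0)  →  k(k(c, k(c, k(c, c))), 0)   [R2 at 1]
5. k(k(c, k(c, k(c, c))), 0)  →  k(k(c, k(c, c)), 0)   [R2 at 1]
6. k(k(c, k(c, c)), 0)  →  k(k(c, c), 0)   [R2 at 1]
7. k(k(c, c), 0)  →  k(c, 0)   [R2 at 1]
8. k(c, 0)  →  0   [R2 at ε]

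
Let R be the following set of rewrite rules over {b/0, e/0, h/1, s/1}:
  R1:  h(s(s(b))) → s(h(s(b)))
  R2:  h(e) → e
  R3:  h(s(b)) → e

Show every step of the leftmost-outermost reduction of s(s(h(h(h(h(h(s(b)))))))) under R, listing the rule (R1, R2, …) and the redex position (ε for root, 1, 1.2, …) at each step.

1. s(s(h(h(h(h(h(s(b))))))))  →  s(s(h(h(h(h(e))))))   [R3 at 1.1.1.1.1.1]
2. s(s(h(h(h(h(e))))))  →  s(s(h(h(h(e)))))   [R2 at 1.1.1.1.1]
3. s(s(h(h(h(e)))))  →  s(s(h(h(e))))   [R2 at 1.1.1.1]
4. s(s(h(h(e))))  →  s(s(h(e)))   [R2 at 1.1.1]
5. s(s(h(e)))  →  s(s(e))   [R2 at 1.1]

s(s(e))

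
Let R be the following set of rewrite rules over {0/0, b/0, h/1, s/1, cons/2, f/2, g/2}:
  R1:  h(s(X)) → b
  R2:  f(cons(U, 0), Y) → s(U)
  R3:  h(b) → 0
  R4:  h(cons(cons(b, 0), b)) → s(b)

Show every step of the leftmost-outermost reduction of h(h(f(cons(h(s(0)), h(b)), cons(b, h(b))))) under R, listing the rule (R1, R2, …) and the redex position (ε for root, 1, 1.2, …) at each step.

0

1. h(h(f(cons(h(s(0)), h(b)), cons(b, h(b)))))  →  h(h(f(cons(b, h(b)), cons(b, h(b)))))   [R1 at 1.1.1.1]
2. h(h(f(cons(b, h(b)), cons(b, h(b)))))  →  h(h(f(cons(b, 0), cons(b, h(b)))))   [R3 at 1.1.1.2]
3. h(h(f(cons(b, 0), cons(b, h(b)))))  →  h(h(s(b)))   [R2 at 1.1]
4. h(h(s(b)))  →  h(b)   [R1 at 1]
5. h(b)  →  0   [R3 at ε]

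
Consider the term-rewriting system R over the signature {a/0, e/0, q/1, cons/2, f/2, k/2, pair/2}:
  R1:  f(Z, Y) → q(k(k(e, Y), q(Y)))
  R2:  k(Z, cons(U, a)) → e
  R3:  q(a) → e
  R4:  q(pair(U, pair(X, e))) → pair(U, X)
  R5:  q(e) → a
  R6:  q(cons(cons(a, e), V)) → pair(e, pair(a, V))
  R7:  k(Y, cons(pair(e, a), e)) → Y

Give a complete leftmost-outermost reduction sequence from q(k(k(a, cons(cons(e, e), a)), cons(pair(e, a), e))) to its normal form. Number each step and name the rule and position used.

1. q(k(k(a, cons(cons(e, e), a)), cons(pair(e, a), e)))  →  q(k(a, cons(cons(e, e), a)))   [R7 at 1]
2. q(k(a, cons(cons(e, e), a)))  →  q(e)   [R2 at 1]
3. q(e)  →  a   [R5 at ε]

a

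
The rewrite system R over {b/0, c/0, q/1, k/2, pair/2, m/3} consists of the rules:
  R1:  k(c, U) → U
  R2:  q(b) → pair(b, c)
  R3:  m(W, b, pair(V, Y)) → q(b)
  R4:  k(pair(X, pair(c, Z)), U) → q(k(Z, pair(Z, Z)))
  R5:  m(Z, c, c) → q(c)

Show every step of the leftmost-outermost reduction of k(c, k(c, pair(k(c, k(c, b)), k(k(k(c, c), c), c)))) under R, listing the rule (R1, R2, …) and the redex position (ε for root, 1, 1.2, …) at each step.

1. k(c, k(c, pair(k(c, k(c, b)), k(k(k(c, c), c), c))))  →  k(c, pair(k(c, k(c, b)), k(k(k(c, c), c), c)))   [R1 at ε]
2. k(c, pair(k(c, k(c, b)), k(k(k(c, c), c), c)))  →  pair(k(c, k(c, b)), k(k(k(c, c), c), c))   [R1 at ε]
3. pair(k(c, k(c, b)), k(k(k(c, c), c), c))  →  pair(k(c, b), k(k(k(c, c), c), c))   [R1 at 1]
4. pair(k(c, b), k(k(k(c, c), c), c))  →  pair(b, k(k(k(c, c), c), c))   [R1 at 1]
5. pair(b, k(k(k(c, c), c), c))  →  pair(b, k(k(c, c), c))   [R1 at 2.1.1]
6. pair(b, k(k(c, c), c))  →  pair(b, k(c, c))   [R1 at 2.1]
7. pair(b, k(c, c))  →  pair(b, c)   [R1 at 2]

pair(b, c)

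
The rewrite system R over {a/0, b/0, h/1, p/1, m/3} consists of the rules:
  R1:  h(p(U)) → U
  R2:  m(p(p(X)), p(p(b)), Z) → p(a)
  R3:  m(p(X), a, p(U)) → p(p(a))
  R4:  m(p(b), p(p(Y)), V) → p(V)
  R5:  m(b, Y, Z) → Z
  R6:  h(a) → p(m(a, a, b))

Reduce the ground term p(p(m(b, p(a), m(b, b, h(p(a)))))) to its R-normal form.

p(p(a))

1. p(p(m(b, p(a), m(b, b, h(p(a))))))  →  p(p(m(b, b, h(p(a)))))   [R5 at 1.1]
2. p(p(m(b, b, h(p(a)))))  →  p(p(h(p(a))))   [R5 at 1.1]
3. p(p(h(p(a))))  →  p(p(a))   [R1 at 1.1]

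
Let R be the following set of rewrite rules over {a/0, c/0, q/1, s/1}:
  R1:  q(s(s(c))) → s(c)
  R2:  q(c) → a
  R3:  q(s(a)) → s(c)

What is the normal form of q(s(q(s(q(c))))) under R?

1. q(s(q(s(q(c)))))  →  q(s(q(s(a))))   [R2 at 1.1.1.1]
2. q(s(q(s(a))))  →  q(s(s(c)))   [R3 at 1.1]
3. q(s(s(c)))  →  s(c)   [R1 at ε]

s(c)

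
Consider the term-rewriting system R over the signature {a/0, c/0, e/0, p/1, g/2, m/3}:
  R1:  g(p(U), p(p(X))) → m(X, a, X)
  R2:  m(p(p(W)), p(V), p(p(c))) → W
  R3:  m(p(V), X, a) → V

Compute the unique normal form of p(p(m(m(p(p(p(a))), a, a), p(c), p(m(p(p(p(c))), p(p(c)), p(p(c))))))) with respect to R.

1. p(p(m(m(p(p(p(a))), a, a), p(c), p(m(p(p(p(c))), p(p(c)), p(p(c)))))))  →  p(p(m(p(p(a)), p(c), p(m(p(p(p(c))), p(p(c)), p(p(c)))))))   [R3 at 1.1.1]
2. p(p(m(p(p(a)), p(c), p(m(p(p(p(c))), p(p(c)), p(p(c)))))))  →  p(p(m(p(p(a)), p(c), p(p(c)))))   [R2 at 1.1.3.1]
3. p(p(m(p(p(a)), p(c), p(p(c)))))  →  p(p(a))   [R2 at 1.1]

p(p(a))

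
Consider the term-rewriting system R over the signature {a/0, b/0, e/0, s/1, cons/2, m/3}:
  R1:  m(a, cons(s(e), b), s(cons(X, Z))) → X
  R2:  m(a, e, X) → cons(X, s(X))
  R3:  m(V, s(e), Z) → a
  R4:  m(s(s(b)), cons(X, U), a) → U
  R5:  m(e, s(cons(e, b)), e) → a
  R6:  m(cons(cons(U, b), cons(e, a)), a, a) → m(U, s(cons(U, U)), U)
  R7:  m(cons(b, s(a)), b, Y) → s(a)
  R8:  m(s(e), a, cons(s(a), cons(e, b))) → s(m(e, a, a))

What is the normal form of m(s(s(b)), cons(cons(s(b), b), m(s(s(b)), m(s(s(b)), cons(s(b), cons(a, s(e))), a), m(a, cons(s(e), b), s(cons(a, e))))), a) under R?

s(e)

1. m(s(s(b)), cons(cons(s(b), b), m(s(s(b)), m(s(s(b)), cons(s(b), cons(a, s(e))), a), m(a, cons(s(e), b), s(cons(a, e))))), a)  →  m(s(s(b)), m(s(s(b)), cons(s(b), cons(a, s(e))), a), m(a, cons(s(e), b), s(cons(a, e))))   [R4 at ε]
2. m(s(s(b)), m(s(s(b)), cons(s(b), cons(a, s(e))), a), m(a, cons(s(e), b), s(cons(a, e))))  →  m(s(s(b)), cons(a, s(e)), m(a, cons(s(e), b), s(cons(a, e))))   [R4 at 2]
3. m(s(s(b)), cons(a, s(e)), m(a, cons(s(e), b), s(cons(a, e))))  →  m(s(s(b)), cons(a, s(e)), a)   [R1 at 3]
4. m(s(s(b)), cons(a, s(e)), a)  →  s(e)   [R4 at ε]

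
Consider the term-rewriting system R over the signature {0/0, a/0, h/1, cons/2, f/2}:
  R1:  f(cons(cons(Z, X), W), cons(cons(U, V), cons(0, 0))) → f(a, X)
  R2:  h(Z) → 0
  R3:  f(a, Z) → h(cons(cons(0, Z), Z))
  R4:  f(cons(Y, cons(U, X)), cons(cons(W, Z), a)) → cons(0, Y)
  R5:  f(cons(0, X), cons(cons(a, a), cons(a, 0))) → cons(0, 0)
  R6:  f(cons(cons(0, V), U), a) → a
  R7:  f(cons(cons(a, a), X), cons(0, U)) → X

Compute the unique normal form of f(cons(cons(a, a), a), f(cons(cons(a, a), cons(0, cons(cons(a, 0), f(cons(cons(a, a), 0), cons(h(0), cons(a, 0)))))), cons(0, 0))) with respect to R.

1. f(cons(cons(a, a), a), f(cons(cons(a, a), cons(0, cons(cons(a, 0), f(cons(cons(a, a), 0), cons(h(0), cons(a, 0)))))), cons(0, 0)))  →  f(cons(cons(a, a), a), cons(0, cons(cons(a, 0), f(cons(cons(a, a), 0), cons(h(0), cons(a, 0))))))   [R7 at 2]
2. f(cons(cons(a, a), a), cons(0, cons(cons(a, 0), f(cons(cons(a, a), 0), cons(h(0), cons(a, 0))))))  →  a   [R7 at ε]

a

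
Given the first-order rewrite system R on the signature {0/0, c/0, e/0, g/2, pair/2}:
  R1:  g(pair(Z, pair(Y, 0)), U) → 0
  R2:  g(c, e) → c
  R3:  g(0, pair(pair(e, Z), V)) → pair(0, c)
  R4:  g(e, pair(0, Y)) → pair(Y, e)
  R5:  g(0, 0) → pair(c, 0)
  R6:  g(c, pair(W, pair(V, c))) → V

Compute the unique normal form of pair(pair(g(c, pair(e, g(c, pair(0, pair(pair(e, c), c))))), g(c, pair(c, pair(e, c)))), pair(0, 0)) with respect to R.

1. pair(pair(g(c, pair(e, g(c, pair(0, pair(pair(e, c), c))))), g(c, pair(c, pair(e, c)))), pair(0, 0))  →  pair(pair(g(c, pair(e, pair(e, c))), g(c, pair(c, pair(e, c)))), pair(0, 0))   [R6 at 1.1.2.2]
2. pair(pair(g(c, pair(e, pair(e, c))), g(c, pair(c, pair(e, c)))), pair(0, 0))  →  pair(pair(e, g(c, pair(c, pair(e, c)))), pair(0, 0))   [R6 at 1.1]
3. pair(pair(e, g(c, pair(c, pair(e, c)))), pair(0, 0))  →  pair(pair(e, e), pair(0, 0))   [R6 at 1.2]

pair(pair(e, e), pair(0, 0))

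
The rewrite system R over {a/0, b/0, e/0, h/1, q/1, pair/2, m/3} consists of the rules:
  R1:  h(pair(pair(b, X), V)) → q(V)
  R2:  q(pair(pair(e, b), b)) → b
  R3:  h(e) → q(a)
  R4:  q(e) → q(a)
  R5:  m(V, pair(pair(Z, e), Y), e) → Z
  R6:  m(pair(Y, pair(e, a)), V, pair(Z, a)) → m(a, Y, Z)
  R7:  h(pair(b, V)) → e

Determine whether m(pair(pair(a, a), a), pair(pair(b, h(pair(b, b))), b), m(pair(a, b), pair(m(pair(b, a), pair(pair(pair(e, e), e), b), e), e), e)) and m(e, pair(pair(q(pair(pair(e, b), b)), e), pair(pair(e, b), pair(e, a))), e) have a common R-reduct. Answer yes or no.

Reduce t₁ = m(pair(pair(a, a), a), pair(pair(b, h(pair(b, b))), b), m(pair(a, b), pair(m(pair(b, a), pair(pair(pair(e, e), e), b), e), e), e)):
1. m(pair(pair(a, a), a), pair(pair(b, h(pair(b, b))), b), m(pair(a, b), pair(m(pair(b, a), pair(pair(pair(e, e), e), b), e), e), e))  →  m(pair(pair(a, a), a), pair(pair(b, e), b), m(pair(a, b), pair(m(pair(b, a), pair(pair(pair(e, e), e), b), e), e), e))   [R7 at 2.1.2]
2. m(pair(pair(a, a), a), pair(pair(b, e), b), m(pair(a, b), pair(m(pair(b, a), pair(pair(pair(e, e), e), b), e), e), e))  →  m(pair(pair(a, a), a), pair(pair(b, e), b), m(pair(a, b), pair(pair(e, e), e), e))   [R5 at 3.2.1]
3. m(pair(pair(a, a), a), pair(pair(b, e), b), m(pair(a, b), pair(pair(e, e), e), e))  →  m(pair(pair(a, a), a), pair(pair(b, e), b), e)   [R5 at 3]
4. m(pair(pair(a, a), a), pair(pair(b, e), b), e)  →  b   [R5 at ε]

Reduce t₂ = m(e, pair(pair(q(pair(pair(e, b), b)), e), pair(pair(e, b), pair(e, a))), e):
1. m(e, pair(pair(q(pair(pair(e, b), b)), e), pair(pair(e, b), pair(e, a))), e)  →  q(pair(pair(e, b), b))   [R5 at ε]
2. q(pair(pair(e, b), b))  →  b   [R2 at ε]

yes — NF(t₁) = b, NF(t₂) = b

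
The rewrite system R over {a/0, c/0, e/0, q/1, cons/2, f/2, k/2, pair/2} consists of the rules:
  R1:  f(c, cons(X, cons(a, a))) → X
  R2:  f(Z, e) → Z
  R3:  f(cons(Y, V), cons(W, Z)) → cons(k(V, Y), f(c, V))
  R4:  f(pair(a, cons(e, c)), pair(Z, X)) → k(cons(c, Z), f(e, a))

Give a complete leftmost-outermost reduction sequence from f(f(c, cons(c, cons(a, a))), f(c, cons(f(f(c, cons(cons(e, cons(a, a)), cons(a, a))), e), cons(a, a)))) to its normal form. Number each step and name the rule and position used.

e

1. f(f(c, cons(c, cons(a, a))), f(c, cons(f(f(c, cons(cons(e, cons(a, a)), cons(a, a))), e), cons(a, a))))  →  f(c, f(c, cons(f(f(c, cons(cons(e, cons(a, a)), cons(a, a))), e), cons(a, a))))   [R1 at 1]
2. f(c, f(c, cons(f(f(c, cons(cons(e, cons(a, a)), cons(a, a))), e), cons(a, a))))  →  f(c, f(f(c, cons(cons(e, cons(a, a)), cons(a, a))), e))   [R1 at 2]
3. f(c, f(f(c, cons(cons(e, cons(a, a)), cons(a, a))), e))  →  f(c, f(c, cons(cons(e, cons(a, a)), cons(a, a))))   [R2 at 2]
4. f(c, f(c, cons(cons(e, cons(a, a)), cons(a, a))))  →  f(c, cons(e, cons(a, a)))   [R1 at 2]
5. f(c, cons(e, cons(a, a)))  →  e   [R1 at ε]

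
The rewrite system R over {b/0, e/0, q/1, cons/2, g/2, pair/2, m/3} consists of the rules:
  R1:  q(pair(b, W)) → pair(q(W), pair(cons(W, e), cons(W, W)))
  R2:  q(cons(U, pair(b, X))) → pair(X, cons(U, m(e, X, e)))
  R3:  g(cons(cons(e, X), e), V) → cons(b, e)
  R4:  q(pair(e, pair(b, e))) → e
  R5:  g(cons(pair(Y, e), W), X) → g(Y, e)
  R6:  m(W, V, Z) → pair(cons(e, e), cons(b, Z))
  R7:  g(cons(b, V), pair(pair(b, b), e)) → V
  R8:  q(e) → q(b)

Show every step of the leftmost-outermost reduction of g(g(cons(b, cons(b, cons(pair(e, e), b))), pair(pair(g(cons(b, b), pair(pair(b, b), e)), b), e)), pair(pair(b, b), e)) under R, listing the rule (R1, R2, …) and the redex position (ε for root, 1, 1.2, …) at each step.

cons(pair(e, e), b)

1. g(g(cons(b, cons(b, cons(pair(e, e), b))), pair(pair(g(cons(b, b), pair(pair(b, b), e)), b), e)), pair(pair(b, b), e))  →  g(g(cons(b, cons(b, cons(pair(e, e), b))), pair(pair(b, b), e)), pair(pair(b, b), e))   [R7 at 1.2.1.1]
2. g(g(cons(b, cons(b, cons(pair(e, e), b))), pair(pair(b, b), e)), pair(pair(b, b), e))  →  g(cons(b, cons(pair(e, e), b)), pair(pair(b, b), e))   [R7 at 1]
3. g(cons(b, cons(pair(e, e), b)), pair(pair(b, b), e))  →  cons(pair(e, e), b)   [R7 at ε]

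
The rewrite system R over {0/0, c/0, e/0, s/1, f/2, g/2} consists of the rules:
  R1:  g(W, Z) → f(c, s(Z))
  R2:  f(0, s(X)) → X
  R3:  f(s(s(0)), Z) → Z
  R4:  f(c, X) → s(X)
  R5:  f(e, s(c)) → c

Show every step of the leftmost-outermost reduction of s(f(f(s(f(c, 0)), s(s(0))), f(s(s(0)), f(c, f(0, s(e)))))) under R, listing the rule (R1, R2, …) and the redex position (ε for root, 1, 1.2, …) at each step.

s(s(e))

1. s(f(f(s(f(c, 0)), s(s(0))), f(s(s(0)), f(c, f(0, s(e))))))  →  s(f(f(s(s(0)), s(s(0))), f(s(s(0)), f(c, f(0, s(e))))))   [R4 at 1.1.1.1]
2. s(f(f(s(s(0)), s(s(0))), f(s(s(0)), f(c, f(0, s(e))))))  →  s(f(s(s(0)), f(s(s(0)), f(c, f(0, s(e))))))   [R3 at 1.1]
3. s(f(s(s(0)), f(s(s(0)), f(c, f(0, s(e))))))  →  s(f(s(s(0)), f(c, f(0, s(e)))))   [R3 at 1]
4. s(f(s(s(0)), f(c, f(0, s(e)))))  →  s(f(c, f(0, s(e))))   [R3 at 1]
5. s(f(c, f(0, s(e))))  →  s(s(f(0, s(e))))   [R4 at 1]
6. s(s(f(0, s(e))))  →  s(s(e))   [R2 at 1.1]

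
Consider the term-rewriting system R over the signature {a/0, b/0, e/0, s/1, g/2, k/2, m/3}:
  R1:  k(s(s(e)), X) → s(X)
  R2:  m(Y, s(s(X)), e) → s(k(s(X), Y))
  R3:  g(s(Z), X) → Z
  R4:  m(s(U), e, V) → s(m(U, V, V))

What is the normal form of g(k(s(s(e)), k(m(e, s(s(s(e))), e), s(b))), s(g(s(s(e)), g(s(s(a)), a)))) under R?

s(s(b))

1. g(k(s(s(e)), k(m(e, s(s(s(e))), e), s(b))), s(g(s(s(e)), g(s(s(a)), a))))  →  g(s(k(m(e, s(s(s(e))), e), s(b))), s(g(s(s(e)), g(s(s(a)), a))))   [R1 at 1]
2. g(s(k(m(e, s(s(s(e))), e), s(b))), s(g(s(s(e)), g(s(s(a)), a))))  →  k(m(e, s(s(s(e))), e), s(b))   [R3 at ε]
3. k(m(e, s(s(s(e))), e), s(b))  →  k(s(k(s(s(e)), e)), s(b))   [R2 at 1]
4. k(s(k(s(s(e)), e)), s(b))  →  k(s(s(e)), s(b))   [R1 at 1.1]
5. k(s(s(e)), s(b))  →  s(s(b))   [R1 at ε]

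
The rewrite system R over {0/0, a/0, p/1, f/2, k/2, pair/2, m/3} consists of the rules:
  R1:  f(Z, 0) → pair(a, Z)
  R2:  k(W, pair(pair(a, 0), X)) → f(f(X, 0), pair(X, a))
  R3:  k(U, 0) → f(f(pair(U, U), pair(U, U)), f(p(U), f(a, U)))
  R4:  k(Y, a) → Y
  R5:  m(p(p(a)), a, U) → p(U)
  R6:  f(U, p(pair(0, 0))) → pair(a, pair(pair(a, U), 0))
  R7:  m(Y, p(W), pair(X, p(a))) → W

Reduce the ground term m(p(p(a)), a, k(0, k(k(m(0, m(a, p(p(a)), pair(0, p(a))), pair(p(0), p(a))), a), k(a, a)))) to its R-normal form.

1. m(p(p(a)), a, k(0, k(k(m(0, m(a, p(p(a)), pair(0, p(a))), pair(p(0), p(a))), a), k(a, a))))  →  p(k(0, k(k(m(0, m(a, p(p(a)), pair(0, p(a))), pair(p(0), p(a))), a), k(a, a))))   [R5 at ε]
2. p(k(0, k(k(m(0, m(a, p(p(a)), pair(0, p(a))), pair(p(0), p(a))), a), k(a, a))))  →  p(k(0, k(m(0, m(a, p(p(a)), pair(0, p(a))), pair(p(0), p(a))), k(a, a))))   [R4 at 1.2.1]
3. p(k(0, k(m(0, m(a, p(p(a)), pair(0, p(a))), pair(p(0), p(a))), k(a, a))))  →  p(k(0, k(m(0, p(a), pair(p(0), p(a))), k(a, a))))   [R7 at 1.2.1.2]
4. p(k(0, k(m(0, p(a), pair(p(0), p(a))), k(a, a))))  →  p(k(0, k(a, k(a, a))))   [R7 at 1.2.1]
5. p(k(0, k(a, k(a, a))))  →  p(k(0, k(a, a)))   [R4 at 1.2.2]
6. p(k(0, k(a, a)))  →  p(k(0, a))   [R4 at 1.2]
7. p(k(0, a))  →  p(0)   [R4 at 1]

p(0)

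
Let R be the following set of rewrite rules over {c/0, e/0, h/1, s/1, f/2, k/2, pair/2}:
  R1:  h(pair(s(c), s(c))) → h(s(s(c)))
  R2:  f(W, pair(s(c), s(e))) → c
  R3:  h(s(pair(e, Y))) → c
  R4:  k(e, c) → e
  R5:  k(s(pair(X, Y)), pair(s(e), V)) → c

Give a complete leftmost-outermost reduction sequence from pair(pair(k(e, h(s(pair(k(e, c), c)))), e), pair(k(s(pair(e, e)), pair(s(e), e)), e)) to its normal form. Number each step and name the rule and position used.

1. pair(pair(k(e, h(s(pair(k(e, c), c)))), e), pair(k(s(pair(e, e)), pair(s(e), e)), e))  →  pair(pair(k(e, h(s(pair(e, c)))), e), pair(k(s(pair(e, e)), pair(s(e), e)), e))   [R4 at 1.1.2.1.1.1]
2. pair(pair(k(e, h(s(pair(e, c)))), e), pair(k(s(pair(e, e)), pair(s(e), e)), e))  →  pair(pair(k(e, c), e), pair(k(s(pair(e, e)), pair(s(e), e)), e))   [R3 at 1.1.2]
3. pair(pair(k(e, c), e), pair(k(s(pair(e, e)), pair(s(e), e)), e))  →  pair(pair(e, e), pair(k(s(pair(e, e)), pair(s(e), e)), e))   [R4 at 1.1]
4. pair(pair(e, e), pair(k(s(pair(e, e)), pair(s(e), e)), e))  →  pair(pair(e, e), pair(c, e))   [R5 at 2.1]

pair(pair(e, e), pair(c, e))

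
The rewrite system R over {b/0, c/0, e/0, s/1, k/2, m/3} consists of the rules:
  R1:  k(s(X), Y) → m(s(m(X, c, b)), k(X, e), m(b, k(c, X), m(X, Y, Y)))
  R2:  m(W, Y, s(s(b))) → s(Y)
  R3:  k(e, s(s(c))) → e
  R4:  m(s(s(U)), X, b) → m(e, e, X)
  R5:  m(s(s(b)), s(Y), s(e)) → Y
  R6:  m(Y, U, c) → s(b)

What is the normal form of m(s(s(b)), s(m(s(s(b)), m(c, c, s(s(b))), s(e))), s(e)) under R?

c

1. m(s(s(b)), s(m(s(s(b)), m(c, c, s(s(b))), s(e))), s(e))  →  m(s(s(b)), m(c, c, s(s(b))), s(e))   [R5 at ε]
2. m(s(s(b)), m(c, c, s(s(b))), s(e))  →  m(s(s(b)), s(c), s(e))   [R2 at 2]
3. m(s(s(b)), s(c), s(e))  →  c   [R5 at ε]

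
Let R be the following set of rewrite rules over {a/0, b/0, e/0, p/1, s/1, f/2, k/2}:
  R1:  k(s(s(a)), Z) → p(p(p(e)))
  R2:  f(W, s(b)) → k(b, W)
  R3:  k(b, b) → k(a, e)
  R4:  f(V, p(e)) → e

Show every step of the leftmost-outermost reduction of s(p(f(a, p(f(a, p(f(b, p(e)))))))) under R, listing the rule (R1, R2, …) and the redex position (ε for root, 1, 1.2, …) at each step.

1. s(p(f(a, p(f(a, p(f(b, p(e))))))))  →  s(p(f(a, p(f(a, p(e))))))   [R4 at 1.1.2.1.2.1]
2. s(p(f(a, p(f(a, p(e))))))  →  s(p(f(a, p(e))))   [R4 at 1.1.2.1]
3. s(p(f(a, p(e))))  →  s(p(e))   [R4 at 1.1]

s(p(e))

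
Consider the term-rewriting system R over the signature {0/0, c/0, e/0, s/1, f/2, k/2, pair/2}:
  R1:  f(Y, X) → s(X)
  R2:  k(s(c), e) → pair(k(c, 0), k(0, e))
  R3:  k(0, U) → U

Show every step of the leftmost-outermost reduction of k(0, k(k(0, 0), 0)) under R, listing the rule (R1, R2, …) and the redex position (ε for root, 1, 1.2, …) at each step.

0

1. k(0, k(k(0, 0), 0))  →  k(k(0, 0), 0)   [R3 at ε]
2. k(k(0, 0), 0)  →  k(0, 0)   [R3 at 1]
3. k(0, 0)  →  0   [R3 at ε]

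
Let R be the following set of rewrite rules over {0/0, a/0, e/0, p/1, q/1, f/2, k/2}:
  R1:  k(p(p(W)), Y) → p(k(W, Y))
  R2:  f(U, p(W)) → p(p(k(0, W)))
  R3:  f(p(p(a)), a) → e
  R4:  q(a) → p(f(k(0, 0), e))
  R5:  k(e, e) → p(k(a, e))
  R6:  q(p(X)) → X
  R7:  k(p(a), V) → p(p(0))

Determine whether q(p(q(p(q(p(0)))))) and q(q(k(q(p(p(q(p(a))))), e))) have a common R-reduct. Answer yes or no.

yes — NF(t₁) = 0, NF(t₂) = 0

Reduce t₁ = q(p(q(p(q(p(0)))))):
1. q(p(q(p(q(p(0))))))  →  q(p(q(p(0))))   [R6 at ε]
2. q(p(q(p(0))))  →  q(p(0))   [R6 at ε]
3. q(p(0))  →  0   [R6 at ε]

Reduce t₂ = q(q(k(q(p(p(q(p(a))))), e))):
1. q(q(k(q(p(p(q(p(a))))), e)))  →  q(q(k(p(q(p(a))), e)))   [R6 at 1.1.1]
2. q(q(k(p(q(p(a))), e)))  →  q(q(k(p(a), e)))   [R6 at 1.1.1.1]
3. q(q(k(p(a), e)))  →  q(q(p(p(0))))   [R7 at 1.1]
4. q(q(p(p(0))))  →  q(p(0))   [R6 at 1]
5. q(p(0))  →  0   [R6 at ε]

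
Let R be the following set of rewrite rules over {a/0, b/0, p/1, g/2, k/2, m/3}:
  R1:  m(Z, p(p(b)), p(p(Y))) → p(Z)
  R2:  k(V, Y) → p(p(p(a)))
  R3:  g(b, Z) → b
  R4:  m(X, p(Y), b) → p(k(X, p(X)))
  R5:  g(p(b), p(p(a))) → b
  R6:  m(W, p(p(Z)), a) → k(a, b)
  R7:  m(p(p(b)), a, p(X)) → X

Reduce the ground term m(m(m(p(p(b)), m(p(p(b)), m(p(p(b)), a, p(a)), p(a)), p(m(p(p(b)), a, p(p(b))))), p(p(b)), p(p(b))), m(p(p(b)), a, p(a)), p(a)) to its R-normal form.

a

1. m(m(m(p(p(b)), m(p(p(b)), m(p(p(b)), a, p(a)), p(a)), p(m(p(p(b)), a, p(p(b))))), p(p(b)), p(p(b))), m(p(p(b)), a, p(a)), p(a))  →  m(p(m(p(p(b)), m(p(p(b)), m(p(p(b)), a, p(a)), p(a)), p(m(p(p(b)), a, p(p(b)))))), m(p(p(b)), a, p(a)), p(a))   [R1 at 1]
2. m(p(m(p(p(b)), m(p(p(b)), m(p(p(b)), a, p(a)), p(a)), p(m(p(p(b)), a, p(p(b)))))), m(p(p(b)), a, p(a)), p(a))  →  m(p(m(p(p(b)), m(p(p(b)), a, p(a)), p(m(p(p(b)), a, p(p(b)))))), m(p(p(b)), a, p(a)), p(a))   [R7 at 1.1.2.2]
3. m(p(m(p(p(b)), m(p(p(b)), a, p(a)), p(m(p(p(b)), a, p(p(b)))))), m(p(p(b)), a, p(a)), p(a))  →  m(p(m(p(p(b)), a, p(m(p(p(b)), a, p(p(b)))))), m(p(p(b)), a, p(a)), p(a))   [R7 at 1.1.2]
4. m(p(m(p(p(b)), a, p(m(p(p(b)), a, p(p(b)))))), m(p(p(b)), a, p(a)), p(a))  →  m(p(m(p(p(b)), a, p(p(b)))), m(p(p(b)), a, p(a)), p(a))   [R7 at 1.1]
5. m(p(m(p(p(b)), a, p(p(b)))), m(p(p(b)), a, p(a)), p(a))  →  m(p(p(b)), m(p(p(b)), a, p(a)), p(a))   [R7 at 1.1]
6. m(p(p(b)), m(p(p(b)), a, p(a)), p(a))  →  m(p(p(b)), a, p(a))   [R7 at 2]
7. m(p(p(b)), a, p(a))  →  a   [R7 at ε]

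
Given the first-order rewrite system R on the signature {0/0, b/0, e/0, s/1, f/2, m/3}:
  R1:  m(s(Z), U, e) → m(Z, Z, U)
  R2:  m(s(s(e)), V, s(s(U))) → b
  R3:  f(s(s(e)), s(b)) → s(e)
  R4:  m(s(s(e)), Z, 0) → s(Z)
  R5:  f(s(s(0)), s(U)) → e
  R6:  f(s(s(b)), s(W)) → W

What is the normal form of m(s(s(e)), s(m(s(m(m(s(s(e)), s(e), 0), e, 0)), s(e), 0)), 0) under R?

1. m(s(s(e)), s(m(s(m(m(s(s(e)), s(e), 0), e, 0)), s(e), 0)), 0)  →  s(s(m(s(m(m(s(s(e)), s(e), 0), e, 0)), s(e), 0)))   [R4 at ε]
2. s(s(m(s(m(m(s(s(e)), s(e), 0), e, 0)), s(e), 0)))  →  s(s(m(s(m(s(s(e)), e, 0)), s(e), 0)))   [R4 at 1.1.1.1.1]
3. s(s(m(s(m(s(s(e)), e, 0)), s(e), 0)))  →  s(s(m(s(s(e)), s(e), 0)))   [R4 at 1.1.1.1]
4. s(s(m(s(s(e)), s(e), 0)))  →  s(s(s(s(e))))   [R4 at 1.1]

s(s(s(s(e))))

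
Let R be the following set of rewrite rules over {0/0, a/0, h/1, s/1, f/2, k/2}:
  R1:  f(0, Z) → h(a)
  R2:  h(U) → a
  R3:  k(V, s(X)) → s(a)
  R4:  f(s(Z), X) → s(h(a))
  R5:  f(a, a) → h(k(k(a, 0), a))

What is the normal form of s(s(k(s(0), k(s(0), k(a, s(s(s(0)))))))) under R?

1. s(s(k(s(0), k(s(0), k(a, s(s(s(0))))))))  →  s(s(k(s(0), k(s(0), s(a)))))   [R3 at 1.1.2.2]
2. s(s(k(s(0), k(s(0), s(a)))))  →  s(s(k(s(0), s(a))))   [R3 at 1.1.2]
3. s(s(k(s(0), s(a))))  →  s(s(s(a)))   [R3 at 1.1]

s(s(s(a)))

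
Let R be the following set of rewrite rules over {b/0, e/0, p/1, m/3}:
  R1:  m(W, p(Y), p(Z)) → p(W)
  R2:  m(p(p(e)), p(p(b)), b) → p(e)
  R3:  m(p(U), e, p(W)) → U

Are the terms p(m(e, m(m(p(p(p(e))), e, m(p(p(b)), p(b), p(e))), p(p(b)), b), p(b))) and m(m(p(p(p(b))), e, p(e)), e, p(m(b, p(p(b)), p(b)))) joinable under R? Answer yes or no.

no — NF(t₁) = p(p(e)), NF(t₂) = p(b)

Reduce t₁ = p(m(e, m(m(p(p(p(e))), e, m(p(p(b)), p(b), p(e))), p(p(b)), b), p(b))):
1. p(m(e, m(m(p(p(p(e))), e, m(p(p(b)), p(b), p(e))), p(p(b)), b), p(b)))  →  p(m(e, m(m(p(p(p(e))), e, p(p(p(b)))), p(p(b)), b), p(b)))   [R1 at 1.2.1.3]
2. p(m(e, m(m(p(p(p(e))), e, p(p(p(b)))), p(p(b)), b), p(b)))  →  p(m(e, m(p(p(e)), p(p(b)), b), p(b)))   [R3 at 1.2.1]
3. p(m(e, m(p(p(e)), p(p(b)), b), p(b)))  →  p(m(e, p(e), p(b)))   [R2 at 1.2]
4. p(m(e, p(e), p(b)))  →  p(p(e))   [R1 at 1]

Reduce t₂ = m(m(p(p(p(b))), e, p(e)), e, p(m(b, p(p(b)), p(b)))):
1. m(m(p(p(p(b))), e, p(e)), e, p(m(b, p(p(b)), p(b))))  →  m(p(p(b)), e, p(m(b, p(p(b)), p(b))))   [R3 at 1]
2. m(p(p(b)), e, p(m(b, p(p(b)), p(b))))  →  p(b)   [R3 at ε]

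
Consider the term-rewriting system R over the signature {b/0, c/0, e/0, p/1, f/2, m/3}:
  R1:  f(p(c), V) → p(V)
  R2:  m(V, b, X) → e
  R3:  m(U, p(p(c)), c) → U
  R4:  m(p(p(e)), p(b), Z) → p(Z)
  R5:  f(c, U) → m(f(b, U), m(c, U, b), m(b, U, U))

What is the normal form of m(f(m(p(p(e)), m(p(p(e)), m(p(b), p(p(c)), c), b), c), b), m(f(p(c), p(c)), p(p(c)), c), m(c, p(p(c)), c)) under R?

1. m(f(m(p(p(e)), m(p(p(e)), m(p(b), p(p(c)), c), b), c), b), m(f(p(c), p(c)), p(p(c)), c), m(c, p(p(c)), c))  →  m(f(m(p(p(e)), m(p(p(e)), p(b), b), c), b), m(f(p(c), p(c)), p(p(c)), c), m(c, p(p(c)), c))   [R3 at 1.1.2.2]
2. m(f(m(p(p(e)), m(p(p(e)), p(b), b), c), b), m(f(p(c), p(c)), p(p(c)), c), m(c, p(p(c)), c))  →  m(f(m(p(p(e)), p(b), c), b), m(f(p(c), p(c)), p(p(c)), c), m(c, p(p(c)), c))   [R4 at 1.1.2]
3. m(f(m(p(p(e)), p(b), c), b), m(f(p(c), p(c)), p(p(c)), c), m(c, p(p(c)), c))  →  m(f(p(c), b), m(f(p(c), p(c)), p(p(c)), c), m(c, p(p(c)), c))   [R4 at 1.1]
4. m(f(p(c), b), m(f(p(c), p(c)), p(p(c)), c), m(c, p(p(c)), c))  →  m(p(b), m(f(p(c), p(c)), p(p(c)), c), m(c, p(p(c)), c))   [R1 at 1]
5. m(p(b), m(f(p(c), p(c)), p(p(c)), c), m(c, p(p(c)), c))  →  m(p(b), f(p(c), p(c)), m(c, p(p(c)), c))   [R3 at 2]
6. m(p(b), f(p(c), p(c)), m(c, p(p(c)), c))  →  m(p(b), p(p(c)), m(c, p(p(c)), c))   [R1 at 2]
7. m(p(b), p(p(c)), m(c, p(p(c)), c))  →  m(p(b), p(p(c)), c)   [R3 at 3]
8. m(p(b), p(p(c)), c)  →  p(b)   [R3 at ε]

p(b)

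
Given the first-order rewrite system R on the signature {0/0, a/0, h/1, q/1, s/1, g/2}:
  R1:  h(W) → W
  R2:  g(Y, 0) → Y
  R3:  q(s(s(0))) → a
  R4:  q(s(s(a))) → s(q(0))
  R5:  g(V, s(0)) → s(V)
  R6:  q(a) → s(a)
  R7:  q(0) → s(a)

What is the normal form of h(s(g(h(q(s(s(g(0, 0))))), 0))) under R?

1. h(s(g(h(q(s(s(g(0, 0))))), 0)))  →  s(g(h(q(s(s(g(0, 0))))), 0))   [R1 at ε]
2. s(g(h(q(s(s(g(0, 0))))), 0))  →  s(h(q(s(s(g(0, 0))))))   [R2 at 1]
3. s(h(q(s(s(g(0, 0))))))  →  s(q(s(s(g(0, 0)))))   [R1 at 1]
4. s(q(s(s(g(0, 0)))))  →  s(q(s(s(0))))   [R2 at 1.1.1.1]
5. s(q(s(s(0))))  →  s(a)   [R3 at 1]

s(a)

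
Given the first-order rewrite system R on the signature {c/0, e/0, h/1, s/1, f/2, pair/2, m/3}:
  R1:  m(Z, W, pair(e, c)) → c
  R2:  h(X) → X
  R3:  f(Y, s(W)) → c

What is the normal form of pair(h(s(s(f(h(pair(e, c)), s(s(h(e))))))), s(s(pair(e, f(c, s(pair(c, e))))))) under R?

1. pair(h(s(s(f(h(pair(e, c)), s(s(h(e))))))), s(s(pair(e, f(c, s(pair(c, e)))))))  →  pair(s(s(f(h(pair(e, c)), s(s(h(e)))))), s(s(pair(e, f(c, s(pair(c, e)))))))   [R2 at 1]
2. pair(s(s(f(h(pair(e, c)), s(s(h(e)))))), s(s(pair(e, f(c, s(pair(c, e)))))))  →  pair(s(s(c)), s(s(pair(e, f(c, s(pair(c, e)))))))   [R3 at 1.1.1]
3. pair(s(s(c)), s(s(pair(e, f(c, s(pair(c, e)))))))  →  pair(s(s(c)), s(s(pair(e, c))))   [R3 at 2.1.1.2]

pair(s(s(c)), s(s(pair(e, c))))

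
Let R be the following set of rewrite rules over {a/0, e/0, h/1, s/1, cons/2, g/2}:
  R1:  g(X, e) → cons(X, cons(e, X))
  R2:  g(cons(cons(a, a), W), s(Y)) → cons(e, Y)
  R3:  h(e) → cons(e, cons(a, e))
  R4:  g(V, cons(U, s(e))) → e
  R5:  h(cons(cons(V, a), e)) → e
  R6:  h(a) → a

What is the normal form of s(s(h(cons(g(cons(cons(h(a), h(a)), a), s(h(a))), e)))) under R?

s(s(e))

1. s(s(h(cons(g(cons(cons(h(a), h(a)), a), s(h(a))), e))))  →  s(s(h(cons(g(cons(cons(a, h(a)), a), s(h(a))), e))))   [R6 at 1.1.1.1.1.1.1]
2. s(s(h(cons(g(cons(cons(a, h(a)), a), s(h(a))), e))))  →  s(s(h(cons(g(cons(cons(a, a), a), s(h(a))), e))))   [R6 at 1.1.1.1.1.1.2]
3. s(s(h(cons(g(cons(cons(a, a), a), s(h(a))), e))))  →  s(s(h(cons(cons(e, h(a)), e))))   [R2 at 1.1.1.1]
4. s(s(h(cons(cons(e, h(a)), e))))  →  s(s(h(cons(cons(e, a), e))))   [R6 at 1.1.1.1.2]
5. s(s(h(cons(cons(e, a), e))))  →  s(s(e))   [R5 at 1.1]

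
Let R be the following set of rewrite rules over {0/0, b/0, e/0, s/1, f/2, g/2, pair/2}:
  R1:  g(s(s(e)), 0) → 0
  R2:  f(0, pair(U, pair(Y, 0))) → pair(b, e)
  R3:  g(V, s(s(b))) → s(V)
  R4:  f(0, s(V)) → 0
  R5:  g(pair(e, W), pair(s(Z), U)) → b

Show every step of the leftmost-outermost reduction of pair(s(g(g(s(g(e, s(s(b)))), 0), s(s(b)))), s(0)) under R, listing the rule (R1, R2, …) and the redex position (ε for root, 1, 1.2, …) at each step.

1. pair(s(g(g(s(g(e, s(s(b)))), 0), s(s(b)))), s(0))  →  pair(s(s(g(s(g(e, s(s(b)))), 0))), s(0))   [R3 at 1.1]
2. pair(s(s(g(s(g(e, s(s(b)))), 0))), s(0))  →  pair(s(s(g(s(s(e)), 0))), s(0))   [R3 at 1.1.1.1.1]
3. pair(s(s(g(s(s(e)), 0))), s(0))  →  pair(s(s(0)), s(0))   [R1 at 1.1.1]

pair(s(s(0)), s(0))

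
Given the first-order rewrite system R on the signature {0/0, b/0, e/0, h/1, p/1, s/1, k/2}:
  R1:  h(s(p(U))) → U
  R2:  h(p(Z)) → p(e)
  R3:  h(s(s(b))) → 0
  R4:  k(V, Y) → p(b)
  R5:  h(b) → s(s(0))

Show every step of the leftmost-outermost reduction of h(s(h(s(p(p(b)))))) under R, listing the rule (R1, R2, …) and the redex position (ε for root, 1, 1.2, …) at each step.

b

1. h(s(h(s(p(p(b))))))  →  h(s(p(b)))   [R1 at 1.1]
2. h(s(p(b)))  →  b   [R1 at ε]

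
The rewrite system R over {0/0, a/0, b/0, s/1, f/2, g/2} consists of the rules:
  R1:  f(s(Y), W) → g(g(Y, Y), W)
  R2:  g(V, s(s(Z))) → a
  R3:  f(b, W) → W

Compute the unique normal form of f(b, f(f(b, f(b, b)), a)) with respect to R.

a

1. f(b, f(f(b, f(b, b)), a))  →  f(f(b, f(b, b)), a)   [R3 at ε]
2. f(f(b, f(b, b)), a)  →  f(f(b, b), a)   [R3 at 1]
3. f(f(b, b), a)  →  f(b, a)   [R3 at 1]
4. f(b, a)  →  a   [R3 at ε]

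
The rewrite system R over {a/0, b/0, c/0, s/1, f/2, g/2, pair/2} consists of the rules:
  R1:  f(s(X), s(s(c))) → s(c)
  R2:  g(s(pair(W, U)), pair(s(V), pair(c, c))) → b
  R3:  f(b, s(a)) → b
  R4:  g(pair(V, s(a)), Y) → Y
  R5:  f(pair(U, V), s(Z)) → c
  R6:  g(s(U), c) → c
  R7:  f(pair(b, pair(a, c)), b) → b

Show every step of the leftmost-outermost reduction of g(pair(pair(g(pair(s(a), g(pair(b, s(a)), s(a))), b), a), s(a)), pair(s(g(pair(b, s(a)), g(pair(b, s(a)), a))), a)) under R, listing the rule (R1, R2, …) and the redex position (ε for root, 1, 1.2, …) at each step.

1. g(pair(pair(g(pair(s(a), g(pair(b, s(a)), s(a))), b), a), s(a)), pair(s(g(pair(b, s(a)), g(pair(b, s(a)), a))), a))  →  pair(s(g(pair(b, s(a)), g(pair(b, s(a)), a))), a)   [R4 at ε]
2. pair(s(g(pair(b, s(a)), g(pair(b, s(a)), a))), a)  →  pair(s(g(pair(b, s(a)), a)), a)   [R4 at 1.1]
3. pair(s(g(pair(b, s(a)), a)), a)  →  pair(s(a), a)   [R4 at 1.1]

pair(s(a), a)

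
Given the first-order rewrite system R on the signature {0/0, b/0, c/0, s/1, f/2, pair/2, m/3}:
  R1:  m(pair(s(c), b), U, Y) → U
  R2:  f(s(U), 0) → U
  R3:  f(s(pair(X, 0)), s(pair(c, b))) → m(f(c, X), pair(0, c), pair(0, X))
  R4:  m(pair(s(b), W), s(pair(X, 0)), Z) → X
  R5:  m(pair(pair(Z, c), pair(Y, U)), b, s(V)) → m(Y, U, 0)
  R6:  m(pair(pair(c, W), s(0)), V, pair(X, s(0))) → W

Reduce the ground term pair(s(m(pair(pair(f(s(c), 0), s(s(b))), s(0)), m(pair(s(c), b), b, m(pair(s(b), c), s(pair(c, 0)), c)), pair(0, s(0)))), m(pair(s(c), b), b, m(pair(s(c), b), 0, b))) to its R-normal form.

pair(s(s(s(b))), b)

1. pair(s(m(pair(pair(f(s(c), 0), s(s(b))), s(0)), m(pair(s(c), b), b, m(pair(s(b), c), s(pair(c, 0)), c)), pair(0, s(0)))), m(pair(s(c), b), b, m(pair(s(c), b), 0, b)))  →  pair(s(m(pair(pair(c, s(s(b))), s(0)), m(pair(s(c), b), b, m(pair(s(b), c), s(pair(c, 0)), c)), pair(0, s(0)))), m(pair(s(c), b), b, m(pair(s(c), b), 0, b)))   [R2 at 1.1.1.1.1]
2. pair(s(m(pair(pair(c, s(s(b))), s(0)), m(pair(s(c), b), b, m(pair(s(b), c), s(pair(c, 0)), c)), pair(0, s(0)))), m(pair(s(c), b), b, m(pair(s(c), b), 0, b)))  →  pair(s(s(s(b))), m(pair(s(c), b), b, m(pair(s(c), b), 0, b)))   [R6 at 1.1]
3. pair(s(s(s(b))), m(pair(s(c), b), b, m(pair(s(c), b), 0, b)))  →  pair(s(s(s(b))), b)   [R1 at 2]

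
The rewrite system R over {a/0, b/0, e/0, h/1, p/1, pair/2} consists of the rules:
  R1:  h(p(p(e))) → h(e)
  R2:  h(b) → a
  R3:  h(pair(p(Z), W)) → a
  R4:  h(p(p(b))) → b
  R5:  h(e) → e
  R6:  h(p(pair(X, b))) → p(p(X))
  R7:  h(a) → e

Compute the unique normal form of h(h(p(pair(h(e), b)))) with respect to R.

e

1. h(h(p(pair(h(e), b))))  →  h(p(p(h(e))))   [R6 at 1]
2. h(p(p(h(e))))  →  h(p(p(e)))   [R5 at 1.1.1]
3. h(p(p(e)))  →  h(e)   [R1 at ε]
4. h(e)  →  e   [R5 at ε]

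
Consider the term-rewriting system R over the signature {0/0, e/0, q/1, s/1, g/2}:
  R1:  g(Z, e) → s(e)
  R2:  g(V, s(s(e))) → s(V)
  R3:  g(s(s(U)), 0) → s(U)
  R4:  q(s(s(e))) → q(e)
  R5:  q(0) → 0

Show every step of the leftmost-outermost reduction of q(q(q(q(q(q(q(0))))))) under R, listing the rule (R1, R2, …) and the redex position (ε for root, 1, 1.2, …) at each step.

0

1. q(q(q(q(q(q(q(0)))))))  →  q(q(q(q(q(q(0))))))   [R5 at 1.1.1.1.1.1]
2. q(q(q(q(q(q(0))))))  →  q(q(q(q(q(0)))))   [R5 at 1.1.1.1.1]
3. q(q(q(q(q(0)))))  →  q(q(q(q(0))))   [R5 at 1.1.1.1]
4. q(q(q(q(0))))  →  q(q(q(0)))   [R5 at 1.1.1]
5. q(q(q(0)))  →  q(q(0))   [R5 at 1.1]
6. q(q(0))  →  q(0)   [R5 at 1]
7. q(0)  →  0   [R5 at ε]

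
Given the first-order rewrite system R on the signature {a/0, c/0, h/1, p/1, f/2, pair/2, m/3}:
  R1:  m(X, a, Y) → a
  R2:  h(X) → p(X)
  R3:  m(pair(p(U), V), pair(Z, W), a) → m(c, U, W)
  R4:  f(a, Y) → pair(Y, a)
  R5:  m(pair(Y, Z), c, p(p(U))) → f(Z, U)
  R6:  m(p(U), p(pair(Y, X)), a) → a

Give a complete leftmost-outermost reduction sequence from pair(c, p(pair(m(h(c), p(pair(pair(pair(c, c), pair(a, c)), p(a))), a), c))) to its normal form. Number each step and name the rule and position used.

1. pair(c, p(pair(m(h(c), p(pair(pair(pair(c, c), pair(a, c)), p(a))), a), c)))  →  pair(c, p(pair(m(p(c), p(pair(pair(pair(c, c), pair(a, c)), p(a))), a), c)))   [R2 at 2.1.1.1]
2. pair(c, p(pair(m(p(c), p(pair(pair(pair(c, c), pair(a, c)), p(a))), a), c)))  →  pair(c, p(pair(a, c)))   [R6 at 2.1.1]

pair(c, p(pair(a, c)))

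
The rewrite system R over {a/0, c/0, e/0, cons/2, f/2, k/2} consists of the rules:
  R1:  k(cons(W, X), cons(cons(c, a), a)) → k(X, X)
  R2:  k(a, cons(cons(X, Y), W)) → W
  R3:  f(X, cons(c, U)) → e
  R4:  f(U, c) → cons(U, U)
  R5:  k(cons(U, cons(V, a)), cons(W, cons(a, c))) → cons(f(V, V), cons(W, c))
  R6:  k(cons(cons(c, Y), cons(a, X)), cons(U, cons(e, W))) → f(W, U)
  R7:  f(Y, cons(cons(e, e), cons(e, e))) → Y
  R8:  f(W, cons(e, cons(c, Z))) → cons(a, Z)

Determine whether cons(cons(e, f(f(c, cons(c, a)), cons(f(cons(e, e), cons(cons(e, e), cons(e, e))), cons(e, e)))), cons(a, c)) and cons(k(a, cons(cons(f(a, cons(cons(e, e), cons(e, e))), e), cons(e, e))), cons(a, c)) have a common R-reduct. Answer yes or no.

Reduce t₁ = cons(cons(e, f(f(c, cons(c, a)), cons(f(cons(e, e), cons(cons(e, e), cons(e, e))), cons(e, e)))), cons(a, c)):
1. cons(cons(e, f(f(c, cons(c, a)), cons(f(cons(e, e), cons(cons(e, e), cons(e, e))), cons(e, e)))), cons(a, c))  →  cons(cons(e, f(e, cons(f(cons(e, e), cons(cons(e, e), cons(e, e))), cons(e, e)))), cons(a, c))   [R3 at 1.2.1]
2. cons(cons(e, f(e, cons(f(cons(e, e), cons(cons(e, e), cons(e, e))), cons(e, e)))), cons(a, c))  →  cons(cons(e, f(e, cons(cons(e, e), cons(e, e)))), cons(a, c))   [R7 at 1.2.2.1]
3. cons(cons(e, f(e, cons(cons(e, e), cons(e, e)))), cons(a, c))  →  cons(cons(e, e), cons(a, c))   [R7 at 1.2]

Reduce t₂ = cons(k(a, cons(cons(f(a, cons(cons(e, e), cons(e, e))), e), cons(e, e))), cons(a, c)):
1. cons(k(a, cons(cons(f(a, cons(cons(e, e), cons(e, e))), e), cons(e, e))), cons(a, c))  →  cons(cons(e, e), cons(a, c))   [R2 at 1]

yes — NF(t₁) = cons(cons(e, e), cons(a, c)), NF(t₂) = cons(cons(e, e), cons(a, c))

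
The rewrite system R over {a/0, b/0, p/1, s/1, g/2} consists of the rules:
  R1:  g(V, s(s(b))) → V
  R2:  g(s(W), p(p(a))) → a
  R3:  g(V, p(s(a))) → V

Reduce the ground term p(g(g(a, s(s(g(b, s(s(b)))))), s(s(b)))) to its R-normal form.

1. p(g(g(a, s(s(g(b, s(s(b)))))), s(s(b))))  →  p(g(a, s(s(g(b, s(s(b)))))))   [R1 at 1]
2. p(g(a, s(s(g(b, s(s(b)))))))  →  p(g(a, s(s(b))))   [R1 at 1.2.1.1]
3. p(g(a, s(s(b))))  →  p(a)   [R1 at 1]

p(a)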